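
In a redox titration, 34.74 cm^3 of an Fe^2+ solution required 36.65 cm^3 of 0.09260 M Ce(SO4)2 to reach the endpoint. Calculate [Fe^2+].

n(Ce(SO4)2) = 0.09260 x 0.03665 = 0.003394 mol.
From the balanced equation, 1 mol Ce(SO4)2 reacts with 1 mol Fe^2+, so n(Fe^2+) = 0.003394 x 1/1 = 0.003394 mol.
[Fe^2+] = 0.003394 / 0.03474 L = 0.0977 M.

0.0977 M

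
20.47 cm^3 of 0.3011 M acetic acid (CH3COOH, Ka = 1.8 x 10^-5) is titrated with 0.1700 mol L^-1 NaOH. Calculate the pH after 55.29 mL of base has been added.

12.63

n(acid) = 0.3011 x 0.02047 = 0.006164 mol; n(NaOH) added = 0.1700 x 0.05529 = 0.009399 mol.
Base is in excess by 0.009399 - 0.006164 = 0.003236 mol in a total volume of 0.07576 L.
[OH^-] = 0.003236/0.07576 = 0.04271 M, so pOH = 1.37 and pH = 14.00 - 1.37 = 12.63.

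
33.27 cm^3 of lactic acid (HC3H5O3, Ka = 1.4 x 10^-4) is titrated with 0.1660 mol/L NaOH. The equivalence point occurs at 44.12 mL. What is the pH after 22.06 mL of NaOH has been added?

3.85

22.06 mL is exactly half the equivalence volume (44.12/2), i.e. the half-equivalence point.
There, n(HA) = n(A^-), so pH = pKa = -log(1.4 x 10^-4) = 3.85.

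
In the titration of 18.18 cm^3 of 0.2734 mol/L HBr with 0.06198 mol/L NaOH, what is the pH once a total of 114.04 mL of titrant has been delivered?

12.20

n(acid) = 0.2734 x 0.01818 = 0.004970 mol; n(NaOH) added = 0.06198 x 0.1140 = 0.007068 mol.
Base is in excess by 0.007068 - 0.004970 = 0.002098 mol in a total volume of 0.1322 L.
[OH^-] = 0.002098/0.1322 = 0.01587 M, so pOH = 1.80 and pH = 14.00 - 1.80 = 12.20.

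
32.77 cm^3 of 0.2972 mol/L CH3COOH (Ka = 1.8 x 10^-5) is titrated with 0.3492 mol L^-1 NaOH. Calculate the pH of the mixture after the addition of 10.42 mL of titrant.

Initial n(CH3COOH) = 0.2972 x 0.03277 = 0.009739 mol.
n(NaOH) added = 0.3492 x 0.01042 = 0.003639 mol, converting that many moles of CH3COOH to CH3COO-.
Remaining n(CH3COOH) = 0.006101 mol; n(CH3COO-) = 0.003639 mol.
By Henderson-Hasselbalch, pH = pKa + log([A^-]/[HA]) = 4.74 + log(0.003639/0.006101) = 4.74 + (-0.22) = 4.52.

4.52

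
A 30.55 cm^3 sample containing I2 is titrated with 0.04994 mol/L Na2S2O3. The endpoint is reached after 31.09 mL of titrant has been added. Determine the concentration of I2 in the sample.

n(Na2S2O3) = 0.04994 x 0.03109 = 0.001553 mol.
From the balanced equation, 2 mol Na2S2O3 reacts with 1 mol I2, so n(I2) = 0.001553 x 1/2 = 0.0007763 mol.
[I2] = 0.0007763 / 0.03055 L = 0.0254 M.

0.0254 M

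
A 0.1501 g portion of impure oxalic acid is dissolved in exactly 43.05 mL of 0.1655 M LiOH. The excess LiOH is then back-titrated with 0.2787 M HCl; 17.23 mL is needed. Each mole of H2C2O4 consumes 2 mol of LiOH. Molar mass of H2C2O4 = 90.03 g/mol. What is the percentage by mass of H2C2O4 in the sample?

Total n(LiOH) added = 0.1655 x 0.04305 = 0.007125 mol.
n(HCl) used = 0.2787 x 0.01723 = 0.004802 mol, which equals the excess n(LiOH).
So n(LiOH) consumed by the sample = 0.007125 - 0.004802 = 0.002323 mol.
n(H2C2O4) = 0.002323 / 2 = 0.001161 mol.
mass H2C2O4 = 0.001161 x 90.03 = 0.1046 g, so %H2C2O4 = 0.1046/0.1501 x 100 = 69.7%.

69.7%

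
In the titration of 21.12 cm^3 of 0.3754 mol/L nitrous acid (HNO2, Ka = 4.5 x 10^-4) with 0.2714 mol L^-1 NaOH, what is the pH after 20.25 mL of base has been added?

3.70

Initial n(HNO2) = 0.3754 x 0.02112 = 0.007928 mol.
n(NaOH) added = 0.2714 x 0.02025 = 0.005496 mol, converting that many moles of HNO2 to NO2-.
Remaining n(HNO2) = 0.002433 mol; n(NO2-) = 0.005496 mol.
By Henderson-Hasselbalch, pH = pKa + log([A^-]/[HA]) = 3.35 + log(0.005496/0.002433) = 3.35 + (+0.35) = 3.70.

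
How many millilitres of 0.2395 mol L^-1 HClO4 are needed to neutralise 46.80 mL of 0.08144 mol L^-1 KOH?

15.9 mL

n(KOH) = 0.08144 mol/L x 0.04680 L = 0.003811 mol.
At equivalence n(HClO4) = n(KOH) = 0.003811 mol.
V(HClO4) = 0.003811 / 0.2395 = 0.01591 L = 15.9 mL.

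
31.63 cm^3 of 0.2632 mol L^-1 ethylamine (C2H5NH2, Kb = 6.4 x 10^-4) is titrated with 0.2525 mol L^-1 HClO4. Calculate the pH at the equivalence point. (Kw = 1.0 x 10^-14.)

n(C2H5NH2) = 0.2632 x 0.03163 = 0.008325 mol; V(HClO4) at equivalence = 0.008325/0.2525 = 0.03297 L.
At equivalence the base is fully converted to C2H5NH3+; total volume = 0.06460 L, so [C2H5NH3+] = 0.008325/0.06460 = 0.1289 M.
Ka(C2H5NH3+) = Kw/Kb = 1.0e-14 / 6.4 x 10^-4 = 1.56e-11.
[H^+] = sqrt(Ka x [C2H5NH3+]) = sqrt(1.56e-11 x 0.1289) = 1.42e-6 M.
pH = -log(1.42e-6) = 5.85.

5.85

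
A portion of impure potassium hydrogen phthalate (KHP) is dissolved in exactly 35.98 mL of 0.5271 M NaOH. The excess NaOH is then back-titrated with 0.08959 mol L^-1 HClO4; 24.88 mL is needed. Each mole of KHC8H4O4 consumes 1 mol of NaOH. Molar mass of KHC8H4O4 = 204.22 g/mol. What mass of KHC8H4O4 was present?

Total n(NaOH) added = 0.5271 x 0.03598 = 0.01897 mol.
n(HClO4) used = 0.08959 x 0.02488 = 0.002229 mol, which equals the excess n(NaOH).
So n(NaOH) consumed by the sample = 0.01897 - 0.002229 = 0.01674 mol.
n(KHC8H4O4) = 0.01674 / 1 = 0.01674 mol.
mass = 0.01674 mol x 204.22 g/mol = 3.42 g.

3.42 g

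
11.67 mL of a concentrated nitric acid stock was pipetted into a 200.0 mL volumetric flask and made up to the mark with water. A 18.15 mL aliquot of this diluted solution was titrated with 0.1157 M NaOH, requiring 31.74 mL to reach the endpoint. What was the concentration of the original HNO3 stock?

3.47 M

n(NaOH) = 0.1157 x 0.03174 = 0.003672 mol.
n(HNO3) in the aliquot = 0.003672 mol.
[diluted HNO3] = 0.003672 / 0.01815 = 0.2023 M.
Dilution factor = 200.0/11.67 = 17.14, so [stock] = 0.2023 x 17.14 = 3.47 M.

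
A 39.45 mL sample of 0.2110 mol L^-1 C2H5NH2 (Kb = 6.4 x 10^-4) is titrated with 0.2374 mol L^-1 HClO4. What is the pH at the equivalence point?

5.88

n(C2H5NH2) = 0.2110 x 0.03945 = 0.008324 mol; V(HClO4) at equivalence = 0.008324/0.2374 = 0.03506 L.
At equivalence the base is fully converted to C2H5NH3+; total volume = 0.07451 L, so [C2H5NH3+] = 0.008324/0.07451 = 0.1117 M.
Ka(C2H5NH3+) = Kw/Kb = 1.0e-14 / 6.4 x 10^-4 = 1.56e-11.
[H^+] = sqrt(Ka x [C2H5NH3+]) = sqrt(1.56e-11 x 0.1117) = 1.32e-6 M.
pH = -log(1.32e-6) = 5.88.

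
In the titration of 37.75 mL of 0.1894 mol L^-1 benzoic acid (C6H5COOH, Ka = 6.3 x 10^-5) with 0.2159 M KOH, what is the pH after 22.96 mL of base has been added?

4.55

Initial n(C6H5COOH) = 0.1894 x 0.03775 = 0.007150 mol.
n(KOH) added = 0.2159 x 0.02296 = 0.004957 mol, converting that many moles of C6H5COOH to C6H5COO-.
Remaining n(C6H5COOH) = 0.002193 mol; n(C6H5COO-) = 0.004957 mol.
By Henderson-Hasselbalch, pH = pKa + log([A^-]/[HA]) = 4.20 + log(0.004957/0.002193) = 4.20 + (+0.35) = 4.55.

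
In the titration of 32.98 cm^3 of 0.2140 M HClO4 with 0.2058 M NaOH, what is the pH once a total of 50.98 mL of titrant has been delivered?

n(acid) = 0.2140 x 0.03298 = 0.007058 mol; n(NaOH) added = 0.2058 x 0.05098 = 0.01049 mol.
Base is in excess by 0.01049 - 0.007058 = 0.003434 mol in a total volume of 0.08396 L.
[OH^-] = 0.003434/0.08396 = 0.04090 M, so pOH = 1.39 and pH = 14.00 - 1.39 = 12.61.

12.61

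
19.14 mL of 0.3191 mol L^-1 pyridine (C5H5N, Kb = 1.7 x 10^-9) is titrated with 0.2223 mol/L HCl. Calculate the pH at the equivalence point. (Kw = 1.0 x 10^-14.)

3.06

n(C5H5N) = 0.3191 x 0.01914 = 0.006108 mol; V(HCl) at equivalence = 0.006108/0.2223 = 0.02747 L.
At equivalence the base is fully converted to C5H5NH+; total volume = 0.04661 L, so [C5H5NH+] = 0.006108/0.04661 = 0.1310 M.
Ka(C5H5NH+) = Kw/Kb = 1.0e-14 / 1.7 x 10^-9 = 5.88e-6.
[H^+] = sqrt(Ka x [C5H5NH+]) = sqrt(5.88e-6 x 0.1310) = 0.000878 M.
pH = -log(0.000878) = 3.06.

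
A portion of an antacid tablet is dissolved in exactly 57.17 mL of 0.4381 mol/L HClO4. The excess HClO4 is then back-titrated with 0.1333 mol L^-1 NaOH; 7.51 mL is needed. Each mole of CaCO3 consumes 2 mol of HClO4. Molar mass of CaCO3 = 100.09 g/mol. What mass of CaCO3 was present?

Total n(HClO4) added = 0.4381 x 0.05717 = 0.02505 mol.
n(NaOH) used = 0.1333 x 0.007510 = 0.001001 mol, which equals the excess n(HClO4).
So n(HClO4) consumed by the sample = 0.02505 - 0.001001 = 0.02405 mol.
n(CaCO3) = 0.02405 / 2 = 0.01202 mol.
mass = 0.01202 mol x 100.09 g/mol = 1.20 g.

1.20 g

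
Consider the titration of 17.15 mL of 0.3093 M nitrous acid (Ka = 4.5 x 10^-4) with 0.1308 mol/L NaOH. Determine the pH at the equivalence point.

8.16

n(HNO2) = 0.3093 x 0.01715 = 0.005304 mol; V(NaOH) at equivalence = 0.005304/0.1308 = 0.04055 L.
At equivalence all the acid is converted to NO2-; total volume = 0.01715 + 0.04055 = 0.05770 L, so [NO2-] = 0.005304/0.05770 = 0.09193 M.
Kb = Kw/Ka = 1.0e-14 / 4.5 x 10^-4 = 2.22e-11.
[OH^-] = sqrt(Kb x [NO2-]) = sqrt(2.22e-11 x 0.09193) = 1.43e-6 M.
pOH = 5.84, so pH = 14.00 - 5.84 = 8.16.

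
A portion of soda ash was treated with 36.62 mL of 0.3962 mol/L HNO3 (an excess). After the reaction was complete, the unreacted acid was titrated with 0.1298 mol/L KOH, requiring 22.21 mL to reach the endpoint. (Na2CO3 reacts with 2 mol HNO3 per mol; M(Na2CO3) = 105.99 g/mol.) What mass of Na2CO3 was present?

Total n(HNO3) added = 0.3962 x 0.03662 = 0.01451 mol.
n(KOH) used = 0.1298 x 0.02221 = 0.002883 mol, which equals the excess n(HNO3).
So n(HNO3) consumed by the sample = 0.01451 - 0.002883 = 0.01163 mol.
n(Na2CO3) = 0.01163 / 2 = 0.005813 mol.
mass = 0.005813 mol x 105.99 g/mol = 0.616 g.

0.616 g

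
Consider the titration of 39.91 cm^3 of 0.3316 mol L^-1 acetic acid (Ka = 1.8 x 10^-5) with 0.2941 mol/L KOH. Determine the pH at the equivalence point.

8.97

n(CH3COOH) = 0.3316 x 0.03991 = 0.01323 mol; V(KOH) at equivalence = 0.01323/0.2941 = 0.04500 L.
At equivalence all the acid is converted to CH3COO-; total volume = 0.03991 + 0.04500 = 0.08491 L, so [CH3COO-] = 0.01323/0.08491 = 0.1559 M.
Kb = Kw/Ka = 1.0e-14 / 1.8 x 10^-5 = 5.56e-10.
[OH^-] = sqrt(Kb x [CH3COO-]) = sqrt(5.56e-10 x 0.1559) = 9.31e-6 M.
pOH = 5.03, so pH = 14.00 - 5.03 = 8.97.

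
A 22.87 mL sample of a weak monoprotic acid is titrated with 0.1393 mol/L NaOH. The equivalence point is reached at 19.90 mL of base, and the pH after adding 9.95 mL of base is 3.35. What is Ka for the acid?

9.95 mL is half of the equivalence volume, so this is the half-equivalence point where [HA] = [A^-].
At half-equivalence pH = pKa, so pKa = 3.35.
Ka = 10^(-3.35) = 4.5 x 10^-4.

4.5 x 10^-4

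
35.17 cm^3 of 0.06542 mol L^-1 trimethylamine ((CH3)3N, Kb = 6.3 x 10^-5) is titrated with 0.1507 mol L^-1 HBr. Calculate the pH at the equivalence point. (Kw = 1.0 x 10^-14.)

n((CH3)3N) = 0.06542 x 0.03517 = 0.002301 mol; V(HBr) at equivalence = 0.002301/0.1507 = 0.01527 L.
At equivalence the base is fully converted to (CH3)3NH+; total volume = 0.05044 L, so [(CH3)3NH+] = 0.002301/0.05044 = 0.04562 M.
Ka((CH3)3NH+) = Kw/Kb = 1.0e-14 / 6.3 x 10^-5 = 1.59e-10.
[H^+] = sqrt(Ka x [(CH3)3NH+]) = sqrt(1.59e-10 x 0.04562) = 2.69e-6 M.
pH = -log(2.69e-6) = 5.57.

5.57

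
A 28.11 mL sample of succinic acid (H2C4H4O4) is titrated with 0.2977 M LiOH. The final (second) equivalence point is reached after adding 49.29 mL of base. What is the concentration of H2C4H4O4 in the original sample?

n(LiOH) = 0.2977 x 0.04929 = 0.01467 mol.
At the final (second) equivalence point, 2 mol OH^- react per mol H2C4H4O4, so n(H2C4H4O4) = 0.01467 / 2 = 0.007337 mol.
[H2C4H4O4] = 0.007337 / 0.02811 L = 0.261 M.

0.261 M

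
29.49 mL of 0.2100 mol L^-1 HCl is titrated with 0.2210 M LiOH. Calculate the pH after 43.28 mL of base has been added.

n(acid) = 0.2100 x 0.02949 = 0.006193 mol; n(LiOH) added = 0.2210 x 0.04328 = 0.009565 mol.
Base is in excess by 0.009565 - 0.006193 = 0.003372 mol in a total volume of 0.07277 L.
[OH^-] = 0.003372/0.07277 = 0.04634 M, so pOH = 1.33 and pH = 14.00 - 1.33 = 12.67.

12.67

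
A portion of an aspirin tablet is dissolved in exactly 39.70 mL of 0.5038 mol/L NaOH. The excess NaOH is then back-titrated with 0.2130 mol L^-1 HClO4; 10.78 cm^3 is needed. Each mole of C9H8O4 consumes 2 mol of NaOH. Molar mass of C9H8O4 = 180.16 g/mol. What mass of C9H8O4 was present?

Total n(NaOH) added = 0.5038 x 0.03970 = 0.02000 mol.
n(HClO4) used = 0.2130 x 0.01078 = 0.002296 mol, which equals the excess n(NaOH).
So n(NaOH) consumed by the sample = 0.02000 - 0.002296 = 0.01770 mol.
n(C9H8O4) = 0.01770 / 2 = 0.008852 mol.
mass = 0.008852 mol x 180.16 g/mol = 1.59 g.

1.59 g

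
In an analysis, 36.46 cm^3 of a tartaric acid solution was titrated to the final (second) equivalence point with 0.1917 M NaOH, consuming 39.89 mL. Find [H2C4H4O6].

0.105 M

n(NaOH) = 0.1917 x 0.03989 = 0.007647 mol.
At the final (second) equivalence point, 2 mol OH^- react per mol H2C4H4O6, so n(H2C4H4O6) = 0.007647 / 2 = 0.003823 mol.
[H2C4H4O6] = 0.003823 / 0.03646 L = 0.105 M.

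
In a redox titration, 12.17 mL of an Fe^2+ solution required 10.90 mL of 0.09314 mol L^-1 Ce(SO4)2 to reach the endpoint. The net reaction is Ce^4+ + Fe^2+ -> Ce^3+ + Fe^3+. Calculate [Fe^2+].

0.0834 M

n(Ce(SO4)2) = 0.09314 x 0.01090 = 0.001015 mol.
From the balanced equation, 1 mol Ce(SO4)2 reacts with 1 mol Fe^2+, so n(Fe^2+) = 0.001015 x 1/1 = 0.001015 mol.
[Fe^2+] = 0.001015 / 0.01217 L = 0.0834 M.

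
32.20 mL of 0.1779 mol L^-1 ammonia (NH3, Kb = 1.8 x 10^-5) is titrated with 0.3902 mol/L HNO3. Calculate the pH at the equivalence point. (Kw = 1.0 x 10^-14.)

5.08

n(NH3) = 0.1779 x 0.03220 = 0.005728 mol; V(HNO3) at equivalence = 0.005728/0.3902 = 0.01468 L.
At equivalence the base is fully converted to NH4+; total volume = 0.04688 L, so [NH4+] = 0.005728/0.04688 = 0.1222 M.
Ka(NH4+) = Kw/Kb = 1.0e-14 / 1.8 x 10^-5 = 5.56e-10.
[H^+] = sqrt(Ka x [NH4+]) = sqrt(5.56e-10 x 0.1222) = 8.24e-6 M.
pH = -log(8.24e-6) = 5.08.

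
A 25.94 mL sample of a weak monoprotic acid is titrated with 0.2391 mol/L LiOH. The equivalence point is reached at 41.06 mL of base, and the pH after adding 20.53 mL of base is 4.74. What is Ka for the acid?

1.8 x 10^-5

20.53 mL is half of the equivalence volume, so this is the half-equivalence point where [HA] = [A^-].
At half-equivalence pH = pKa, so pKa = 4.74.
Ka = 10^(-4.74) = 1.8 x 10^-5.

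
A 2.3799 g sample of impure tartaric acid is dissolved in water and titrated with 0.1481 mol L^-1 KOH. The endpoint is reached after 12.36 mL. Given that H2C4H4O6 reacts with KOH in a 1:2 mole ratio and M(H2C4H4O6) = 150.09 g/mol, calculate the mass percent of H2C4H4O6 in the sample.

5.77%

n(KOH) = 0.1481 x 0.01236 = 0.001831 mol.
n(H2C4H4O6) = 0.001831 / 2 = 0.0009153 mol.
mass of H2C4H4O6 = 0.0009153 x 150.09 = 0.1374 g.
% purity = 0.1374 / 2.3799 x 100 = 5.77%.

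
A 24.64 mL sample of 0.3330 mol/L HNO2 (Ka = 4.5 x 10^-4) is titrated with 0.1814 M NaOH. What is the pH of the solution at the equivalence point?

8.21

n(HNO2) = 0.3330 x 0.02464 = 0.008205 mol; V(NaOH) at equivalence = 0.008205/0.1814 = 0.04523 L.
At equivalence all the acid is converted to NO2-; total volume = 0.02464 + 0.04523 = 0.06987 L, so [NO2-] = 0.008205/0.06987 = 0.1174 M.
Kb = Kw/Ka = 1.0e-14 / 4.5 x 10^-4 = 2.22e-11.
[OH^-] = sqrt(Kb x [NO2-]) = sqrt(2.22e-11 x 0.1174) = 1.62e-6 M.
pOH = 5.79, so pH = 14.00 - 5.79 = 8.21.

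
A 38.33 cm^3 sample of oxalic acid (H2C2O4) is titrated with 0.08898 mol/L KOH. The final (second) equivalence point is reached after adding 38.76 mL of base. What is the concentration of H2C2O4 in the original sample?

0.0450 M

n(KOH) = 0.08898 x 0.03876 = 0.003449 mol.
At the final (second) equivalence point, 2 mol OH^- react per mol H2C2O4, so n(H2C2O4) = 0.003449 / 2 = 0.001724 mol.
[H2C2O4] = 0.001724 / 0.03833 L = 0.0450 M.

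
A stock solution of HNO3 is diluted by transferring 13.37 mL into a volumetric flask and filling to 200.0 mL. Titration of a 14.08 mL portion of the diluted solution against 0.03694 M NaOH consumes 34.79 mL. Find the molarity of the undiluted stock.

n(NaOH) = 0.03694 x 0.03479 = 0.001285 mol.
n(HNO3) in the aliquot = 0.001285 mol.
[diluted HNO3] = 0.001285 / 0.01408 = 0.09127 M.
Dilution factor = 200.0/13.37 = 14.96, so [stock] = 0.09127 x 14.96 = 1.37 M.

1.37 M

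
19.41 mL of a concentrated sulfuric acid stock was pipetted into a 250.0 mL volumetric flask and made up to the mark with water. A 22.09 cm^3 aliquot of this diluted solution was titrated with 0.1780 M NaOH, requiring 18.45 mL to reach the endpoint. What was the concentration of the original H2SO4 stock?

n(NaOH) = 0.1780 x 0.01845 = 0.003284 mol.
n(H2SO4) in the aliquot = 0.003284 x 1/2 = 0.001642 mol.
[diluted H2SO4] = 0.001642 / 0.02209 = 0.07433 M.
Dilution factor = 250.0/19.41 = 12.88, so [stock] = 0.07433 x 12.88 = 0.957 M.

0.957 M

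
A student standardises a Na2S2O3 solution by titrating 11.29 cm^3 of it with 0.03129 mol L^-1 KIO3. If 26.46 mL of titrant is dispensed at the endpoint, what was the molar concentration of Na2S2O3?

0.440 M

n(KIO3) = 0.03129 x 0.02646 = 0.0008279 mol.
From the balanced equation, 1 mol KIO3 reacts with 6 mol Na2S2O3, so n(Na2S2O3) = 0.0008279 x 6/1 = 0.004968 mol.
[Na2S2O3] = 0.004968 / 0.01129 L = 0.440 M.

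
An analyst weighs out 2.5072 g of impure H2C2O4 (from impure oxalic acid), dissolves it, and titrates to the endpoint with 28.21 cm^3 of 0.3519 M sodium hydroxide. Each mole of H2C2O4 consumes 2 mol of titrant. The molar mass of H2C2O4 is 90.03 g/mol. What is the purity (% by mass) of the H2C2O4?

n(NaOH) = 0.3519 x 0.02821 = 0.009927 mol.
n(H2C2O4) = 0.009927 / 2 = 0.004964 mol.
mass of H2C2O4 = 0.004964 x 90.03 = 0.4469 g.
% purity = 0.4469 / 2.5072 x 100 = 17.8%.

17.8%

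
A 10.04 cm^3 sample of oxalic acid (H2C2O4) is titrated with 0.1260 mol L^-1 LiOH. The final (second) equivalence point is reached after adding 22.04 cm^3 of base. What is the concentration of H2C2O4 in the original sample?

0.138 M

n(LiOH) = 0.1260 x 0.02204 = 0.002777 mol.
At the final (second) equivalence point, 2 mol OH^- react per mol H2C2O4, so n(H2C2O4) = 0.002777 / 2 = 0.001389 mol.
[H2C2O4] = 0.001389 / 0.01004 L = 0.138 M.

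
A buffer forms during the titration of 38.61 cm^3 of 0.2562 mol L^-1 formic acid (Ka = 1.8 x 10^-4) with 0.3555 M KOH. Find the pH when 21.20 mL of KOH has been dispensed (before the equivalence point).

Initial n(HCOOH) = 0.2562 x 0.03861 = 0.009892 mol.
n(KOH) added = 0.3555 x 0.02120 = 0.007537 mol, converting that many moles of HCOOH to HCOO-.
Remaining n(HCOOH) = 0.002355 mol; n(HCOO-) = 0.007537 mol.
By Henderson-Hasselbalch, pH = pKa + log([A^-]/[HA]) = 3.74 + log(0.007537/0.002355) = 3.74 + (+0.51) = 4.25.

4.25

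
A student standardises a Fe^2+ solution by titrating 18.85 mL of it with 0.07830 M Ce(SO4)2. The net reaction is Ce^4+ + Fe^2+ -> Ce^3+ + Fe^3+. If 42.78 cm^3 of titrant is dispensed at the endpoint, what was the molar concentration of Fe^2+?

0.178 M

n(Ce(SO4)2) = 0.07830 x 0.04278 = 0.003350 mol.
From the balanced equation, 1 mol Ce(SO4)2 reacts with 1 mol Fe^2+, so n(Fe^2+) = 0.003350 x 1/1 = 0.003350 mol.
[Fe^2+] = 0.003350 / 0.01885 L = 0.178 M.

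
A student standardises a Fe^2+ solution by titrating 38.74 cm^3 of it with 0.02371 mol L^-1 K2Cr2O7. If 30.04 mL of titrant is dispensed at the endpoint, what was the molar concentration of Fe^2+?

0.110 M

n(K2Cr2O7) = 0.02371 x 0.03004 = 0.0007122 mol.
From the balanced equation, 1 mol K2Cr2O7 reacts with 6 mol Fe^2+, so n(Fe^2+) = 0.0007122 x 6/1 = 0.004273 mol.
[Fe^2+] = 0.004273 / 0.03874 L = 0.110 M.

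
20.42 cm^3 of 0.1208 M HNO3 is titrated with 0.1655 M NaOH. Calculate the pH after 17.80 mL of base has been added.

12.10

n(acid) = 0.1208 x 0.02042 = 0.002467 mol; n(NaOH) added = 0.1655 x 0.01780 = 0.002946 mol.
Base is in excess by 0.002946 - 0.002467 = 0.0004792 mol in a total volume of 0.03822 L.
[OH^-] = 0.0004792/0.03822 = 0.01254 M, so pOH = 1.90 and pH = 14.00 - 1.90 = 12.10.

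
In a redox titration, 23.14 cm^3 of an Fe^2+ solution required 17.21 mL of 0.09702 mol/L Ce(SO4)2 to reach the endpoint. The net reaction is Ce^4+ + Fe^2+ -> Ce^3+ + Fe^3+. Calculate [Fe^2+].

n(Ce(SO4)2) = 0.09702 x 0.01721 = 0.001670 mol.
From the balanced equation, 1 mol Ce(SO4)2 reacts with 1 mol Fe^2+, so n(Fe^2+) = 0.001670 x 1/1 = 0.001670 mol.
[Fe^2+] = 0.001670 / 0.02314 L = 0.0722 M.

0.0722 M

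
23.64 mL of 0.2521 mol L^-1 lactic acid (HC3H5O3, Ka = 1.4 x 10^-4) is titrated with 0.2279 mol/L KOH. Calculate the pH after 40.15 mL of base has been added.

12.70

n(acid) = 0.2521 x 0.02364 = 0.005960 mol; n(KOH) added = 0.2279 x 0.04015 = 0.009150 mol.
Base is in excess by 0.009150 - 0.005960 = 0.003191 mol in a total volume of 0.06379 L.
[OH^-] = 0.003191/0.06379 = 0.05002 M, so pOH = 1.30 and pH = 14.00 - 1.30 = 12.70.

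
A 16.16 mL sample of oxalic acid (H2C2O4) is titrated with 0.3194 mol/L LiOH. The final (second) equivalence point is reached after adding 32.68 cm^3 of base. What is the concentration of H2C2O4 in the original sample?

n(LiOH) = 0.3194 x 0.03268 = 0.01044 mol.
At the final (second) equivalence point, 2 mol OH^- react per mol H2C2O4, so n(H2C2O4) = 0.01044 / 2 = 0.005219 mol.
[H2C2O4] = 0.005219 / 0.01616 L = 0.323 M.

0.323 M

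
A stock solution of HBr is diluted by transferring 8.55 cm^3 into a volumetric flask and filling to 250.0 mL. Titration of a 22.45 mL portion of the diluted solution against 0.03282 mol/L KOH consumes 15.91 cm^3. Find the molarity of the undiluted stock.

0.680 M

n(KOH) = 0.03282 x 0.01591 = 0.0005222 mol.
n(HBr) in the aliquot = 0.0005222 mol.
[diluted HBr] = 0.0005222 / 0.02245 = 0.02326 M.
Dilution factor = 250.0/8.550 = 29.24, so [stock] = 0.02326 x 29.24 = 0.680 M.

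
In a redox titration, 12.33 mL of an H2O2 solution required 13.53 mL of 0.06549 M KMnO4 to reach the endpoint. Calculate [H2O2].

0.180 M

n(KMnO4) = 0.06549 x 0.01353 = 0.0008861 mol.
From the balanced equation, 2 mol KMnO4 reacts with 5 mol H2O2, so n(H2O2) = 0.0008861 x 5/2 = 0.002215 mol.
[H2O2] = 0.002215 / 0.01233 L = 0.180 M.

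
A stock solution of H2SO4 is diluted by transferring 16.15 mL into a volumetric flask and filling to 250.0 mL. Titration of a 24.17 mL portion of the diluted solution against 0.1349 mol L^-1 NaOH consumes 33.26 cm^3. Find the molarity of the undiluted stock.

1.44 M

n(NaOH) = 0.1349 x 0.03326 = 0.004487 mol.
n(H2SO4) in the aliquot = 0.004487 x 1/2 = 0.002243 mol.
[diluted H2SO4] = 0.002243 / 0.02417 = 0.09282 M.
Dilution factor = 250.0/16.15 = 15.48, so [stock] = 0.09282 x 15.48 = 1.44 M.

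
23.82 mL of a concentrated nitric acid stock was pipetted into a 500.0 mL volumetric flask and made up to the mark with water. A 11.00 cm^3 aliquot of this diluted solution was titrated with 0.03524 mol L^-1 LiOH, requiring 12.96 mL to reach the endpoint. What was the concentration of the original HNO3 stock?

0.872 M

n(LiOH) = 0.03524 x 0.01296 = 0.0004567 mol.
n(HNO3) in the aliquot = 0.0004567 mol.
[diluted HNO3] = 0.0004567 / 0.01100 = 0.04152 M.
Dilution factor = 500.0/23.82 = 20.99, so [stock] = 0.04152 x 20.99 = 0.872 M.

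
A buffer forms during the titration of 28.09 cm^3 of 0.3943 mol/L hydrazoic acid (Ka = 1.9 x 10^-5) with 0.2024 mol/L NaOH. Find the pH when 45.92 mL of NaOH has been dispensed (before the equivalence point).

Initial n(HN3) = 0.3943 x 0.02809 = 0.01108 mol.
n(NaOH) added = 0.2024 x 0.04592 = 0.009294 mol, converting that many moles of HN3 to N3-.
Remaining n(HN3) = 0.001782 mol; n(N3-) = 0.009294 mol.
By Henderson-Hasselbalch, pH = pKa + log([A^-]/[HA]) = 4.72 + log(0.009294/0.001782) = 4.72 + (+0.72) = 5.44.

5.44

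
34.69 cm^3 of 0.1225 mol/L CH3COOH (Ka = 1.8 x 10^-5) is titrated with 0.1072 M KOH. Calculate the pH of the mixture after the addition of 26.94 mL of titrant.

5.07

Initial n(CH3COOH) = 0.1225 x 0.03469 = 0.004250 mol.
n(KOH) added = 0.1072 x 0.02694 = 0.002888 mol, converting that many moles of CH3COOH to CH3COO-.
Remaining n(CH3COOH) = 0.001362 mol; n(CH3COO-) = 0.002888 mol.
By Henderson-Hasselbalch, pH = pKa + log([A^-]/[HA]) = 4.74 + log(0.002888/0.001362) = 4.74 + (+0.33) = 5.07.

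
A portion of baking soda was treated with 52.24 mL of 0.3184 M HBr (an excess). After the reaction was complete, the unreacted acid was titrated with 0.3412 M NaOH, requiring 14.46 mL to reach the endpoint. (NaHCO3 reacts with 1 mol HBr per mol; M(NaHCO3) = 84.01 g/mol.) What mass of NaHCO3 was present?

Total n(HBr) added = 0.3184 x 0.05224 = 0.01663 mol.
n(NaOH) used = 0.3412 x 0.01446 = 0.004934 mol, which equals the excess n(HBr).
So n(HBr) consumed by the sample = 0.01663 - 0.004934 = 0.01170 mol.
n(NaHCO3) = 0.01170 / 1 = 0.01170 mol.
mass = 0.01170 mol x 84.01 g/mol = 0.983 g.

0.983 g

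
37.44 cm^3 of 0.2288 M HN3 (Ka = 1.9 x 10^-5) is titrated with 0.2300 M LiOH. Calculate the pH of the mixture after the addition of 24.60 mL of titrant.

5.01

Initial n(HN3) = 0.2288 x 0.03744 = 0.008566 mol.
n(LiOH) added = 0.2300 x 0.02460 = 0.005658 mol, converting that many moles of HN3 to N3-.
Remaining n(HN3) = 0.002908 mol; n(N3-) = 0.005658 mol.
By Henderson-Hasselbalch, pH = pKa + log([A^-]/[HA]) = 4.72 + log(0.005658/0.002908) = 4.72 + (+0.29) = 5.01.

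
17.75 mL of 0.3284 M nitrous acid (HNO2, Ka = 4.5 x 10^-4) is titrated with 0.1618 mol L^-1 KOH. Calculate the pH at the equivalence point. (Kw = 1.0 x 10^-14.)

8.19

n(HNO2) = 0.3284 x 0.01775 = 0.005829 mol; V(KOH) at equivalence = 0.005829/0.1618 = 0.03603 L.
At equivalence all the acid is converted to NO2-; total volume = 0.01775 + 0.03603 = 0.05378 L, so [NO2-] = 0.005829/0.05378 = 0.1084 M.
Kb = Kw/Ka = 1.0e-14 / 4.5 x 10^-4 = 2.22e-11.
[OH^-] = sqrt(Kb x [NO2-]) = sqrt(2.22e-11 x 0.1084) = 1.55e-6 M.
pOH = 5.81, so pH = 14.00 - 5.81 = 8.19.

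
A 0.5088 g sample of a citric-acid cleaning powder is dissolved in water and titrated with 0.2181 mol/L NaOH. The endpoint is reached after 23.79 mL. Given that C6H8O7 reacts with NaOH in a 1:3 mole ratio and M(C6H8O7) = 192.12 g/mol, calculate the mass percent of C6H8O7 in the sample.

n(NaOH) = 0.2181 x 0.02379 = 0.005189 mol.
n(C6H8O7) = 0.005189 / 3 = 0.001730 mol.
mass of C6H8O7 = 0.001730 x 192.12 = 0.3323 g.
% purity = 0.3323 / 0.5088 x 100 = 65.3%.

65.3%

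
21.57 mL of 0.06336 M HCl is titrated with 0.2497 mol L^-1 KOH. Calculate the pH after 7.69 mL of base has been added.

n(acid) = 0.06336 x 0.02157 = 0.001367 mol; n(KOH) added = 0.2497 x 0.007690 = 0.001920 mol.
Base is in excess by 0.001920 - 0.001367 = 0.0005535 mol in a total volume of 0.02926 L.
[OH^-] = 0.0005535/0.02926 = 0.01892 M, so pOH = 1.72 and pH = 14.00 - 1.72 = 12.28.

12.28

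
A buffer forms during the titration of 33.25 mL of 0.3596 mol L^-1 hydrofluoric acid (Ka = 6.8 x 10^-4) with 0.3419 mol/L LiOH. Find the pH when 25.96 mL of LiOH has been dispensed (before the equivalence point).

3.63

Initial n(HF) = 0.3596 x 0.03325 = 0.01196 mol.
n(LiOH) added = 0.3419 x 0.02596 = 0.008876 mol, converting that many moles of HF to F-.
Remaining n(HF) = 0.003081 mol; n(F-) = 0.008876 mol.
By Henderson-Hasselbalch, pH = pKa + log([A^-]/[HA]) = 3.17 + log(0.008876/0.003081) = 3.17 + (+0.46) = 3.63.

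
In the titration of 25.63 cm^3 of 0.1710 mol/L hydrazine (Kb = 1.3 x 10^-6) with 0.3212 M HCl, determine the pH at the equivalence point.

4.53

n(N2H4) = 0.1710 x 0.02563 = 0.004383 mol; V(HCl) at equivalence = 0.004383/0.3212 = 0.01364 L.
At equivalence the base is fully converted to N2H5+; total volume = 0.03927 L, so [N2H5+] = 0.004383/0.03927 = 0.1116 M.
Ka(N2H5+) = Kw/Kb = 1.0e-14 / 1.3 x 10^-6 = 7.69e-9.
[H^+] = sqrt(Ka x [N2H5+]) = sqrt(7.69e-9 x 0.1116) = 2.93e-5 M.
pH = -log(2.93e-5) = 4.53.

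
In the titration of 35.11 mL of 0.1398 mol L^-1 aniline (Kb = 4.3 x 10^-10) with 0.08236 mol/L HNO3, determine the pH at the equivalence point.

2.96

n(C6H5NH2) = 0.1398 x 0.03511 = 0.004908 mol; V(HNO3) at equivalence = 0.004908/0.08236 = 0.05960 L.
At equivalence the base is fully converted to C6H5NH3+; total volume = 0.09471 L, so [C6H5NH3+] = 0.004908/0.09471 = 0.05183 M.
Ka(C6H5NH3+) = Kw/Kb = 1.0e-14 / 4.3 x 10^-10 = 2.33e-5.
[H^+] = sqrt(Ka x [C6H5NH3+]) = sqrt(2.33e-5 x 0.05183) = 0.00110 M.
pH = -log(0.00110) = 2.96.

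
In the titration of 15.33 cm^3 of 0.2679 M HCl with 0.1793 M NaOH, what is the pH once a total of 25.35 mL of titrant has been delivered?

12.03

n(acid) = 0.2679 x 0.01533 = 0.004107 mol; n(NaOH) added = 0.1793 x 0.02535 = 0.004545 mol.
Base is in excess by 0.004545 - 0.004107 = 0.0004383 mol in a total volume of 0.04068 L.
[OH^-] = 0.0004383/0.04068 = 0.01078 M, so pOH = 1.97 and pH = 14.00 - 1.97 = 12.03.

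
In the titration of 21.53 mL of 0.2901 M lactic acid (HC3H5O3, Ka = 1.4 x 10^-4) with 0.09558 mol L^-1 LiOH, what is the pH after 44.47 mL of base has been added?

Initial n(HC3H5O3) = 0.2901 x 0.02153 = 0.006246 mol.
n(LiOH) added = 0.09558 x 0.04447 = 0.004250 mol, converting that many moles of HC3H5O3 to C3H5O3-.
Remaining n(HC3H5O3) = 0.001995 mol; n(C3H5O3-) = 0.004250 mol.
By Henderson-Hasselbalch, pH = pKa + log([A^-]/[HA]) = 3.85 + log(0.004250/0.001995) = 3.85 + (+0.33) = 4.18.

4.18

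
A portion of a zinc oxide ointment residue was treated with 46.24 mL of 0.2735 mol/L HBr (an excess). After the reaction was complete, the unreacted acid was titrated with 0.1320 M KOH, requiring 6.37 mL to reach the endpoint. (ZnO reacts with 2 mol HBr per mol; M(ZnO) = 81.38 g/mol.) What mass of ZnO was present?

0.480 g

Total n(HBr) added = 0.2735 x 0.04624 = 0.01265 mol.
n(KOH) used = 0.1320 x 0.006370 = 0.0008408 mol, which equals the excess n(HBr).
So n(HBr) consumed by the sample = 0.01265 - 0.0008408 = 0.01181 mol.
n(ZnO) = 0.01181 / 2 = 0.005903 mol.
mass = 0.005903 mol x 81.38 g/mol = 0.480 g.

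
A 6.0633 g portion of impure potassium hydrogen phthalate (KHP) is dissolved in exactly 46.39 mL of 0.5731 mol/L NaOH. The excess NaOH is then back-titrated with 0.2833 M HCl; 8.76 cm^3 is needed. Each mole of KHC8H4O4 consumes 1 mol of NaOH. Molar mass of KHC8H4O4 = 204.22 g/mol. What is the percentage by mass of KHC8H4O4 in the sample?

81.2%

Total n(NaOH) added = 0.5731 x 0.04639 = 0.02659 mol.
n(HCl) used = 0.2833 x 0.008760 = 0.002482 mol, which equals the excess n(NaOH).
So n(NaOH) consumed by the sample = 0.02659 - 0.002482 = 0.02410 mol.
n(KHC8H4O4) = 0.02410 / 1 = 0.02410 mol.
mass KHC8H4O4 = 0.02410 x 204.22 = 4.923 g, so %KHC8H4O4 = 4.923/6.0633 x 100 = 81.2%.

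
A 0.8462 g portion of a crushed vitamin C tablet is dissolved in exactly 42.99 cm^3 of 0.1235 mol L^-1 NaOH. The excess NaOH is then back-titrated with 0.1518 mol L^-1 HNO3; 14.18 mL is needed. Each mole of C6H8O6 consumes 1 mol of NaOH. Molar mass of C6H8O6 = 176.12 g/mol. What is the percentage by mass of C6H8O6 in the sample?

65.7%

Total n(NaOH) added = 0.1235 x 0.04299 = 0.005309 mol.
n(HNO3) used = 0.1518 x 0.01418 = 0.002153 mol, which equals the excess n(NaOH).
So n(NaOH) consumed by the sample = 0.005309 - 0.002153 = 0.003157 mol.
n(C6H8O6) = 0.003157 / 1 = 0.003157 mol.
mass C6H8O6 = 0.003157 x 176.12 = 0.5560 g, so %C6H8O6 = 0.5560/0.8462 x 100 = 65.7%.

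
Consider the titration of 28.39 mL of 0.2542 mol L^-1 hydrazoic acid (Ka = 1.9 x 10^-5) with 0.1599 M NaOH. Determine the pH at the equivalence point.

n(HN3) = 0.2542 x 0.02839 = 0.007217 mol; V(NaOH) at equivalence = 0.007217/0.1599 = 0.04513 L.
At equivalence all the acid is converted to N3-; total volume = 0.02839 + 0.04513 = 0.07352 L, so [N3-] = 0.007217/0.07352 = 0.09816 M.
Kb = Kw/Ka = 1.0e-14 / 1.9 x 10^-5 = 5.26e-10.
[OH^-] = sqrt(Kb x [N3-]) = sqrt(5.26e-10 x 0.09816) = 7.19e-6 M.
pOH = 5.14, so pH = 14.00 - 5.14 = 8.86.

8.86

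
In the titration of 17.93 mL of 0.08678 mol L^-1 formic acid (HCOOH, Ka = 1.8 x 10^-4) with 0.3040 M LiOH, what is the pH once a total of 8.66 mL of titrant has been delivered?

12.61

n(acid) = 0.08678 x 0.01793 = 0.001556 mol; n(LiOH) added = 0.3040 x 0.008660 = 0.002633 mol.
Base is in excess by 0.002633 - 0.001556 = 0.001077 mol in a total volume of 0.02659 L.
[OH^-] = 0.001077/0.02659 = 0.04049 M, so pOH = 1.39 and pH = 14.00 - 1.39 = 12.61.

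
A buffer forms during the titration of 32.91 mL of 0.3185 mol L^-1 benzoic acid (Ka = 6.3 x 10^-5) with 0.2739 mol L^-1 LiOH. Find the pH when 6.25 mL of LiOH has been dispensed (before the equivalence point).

Initial n(C6H5COOH) = 0.3185 x 0.03291 = 0.01048 mol.
n(LiOH) added = 0.2739 x 0.006250 = 0.001712 mol, converting that many moles of C6H5COOH to C6H5COO-.
Remaining n(C6H5COOH) = 0.008770 mol; n(C6H5COO-) = 0.001712 mol.
By Henderson-Hasselbalch, pH = pKa + log([A^-]/[HA]) = 4.20 + log(0.001712/0.008770) = 4.20 + (-0.71) = 3.49.

3.49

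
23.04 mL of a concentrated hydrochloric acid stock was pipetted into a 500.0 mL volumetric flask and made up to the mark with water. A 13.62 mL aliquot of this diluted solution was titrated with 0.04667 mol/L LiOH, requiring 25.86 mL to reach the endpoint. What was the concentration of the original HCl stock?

1.92 M

n(LiOH) = 0.04667 x 0.02586 = 0.001207 mol.
n(HCl) in the aliquot = 0.001207 mol.
[diluted HCl] = 0.001207 / 0.01362 = 0.08861 M.
Dilution factor = 500.0/23.04 = 21.70, so [stock] = 0.08861 x 21.70 = 1.92 M.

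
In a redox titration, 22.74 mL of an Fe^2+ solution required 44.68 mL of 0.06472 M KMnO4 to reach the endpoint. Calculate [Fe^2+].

0.636 M

n(KMnO4) = 0.06472 x 0.04468 = 0.002892 mol.
From the balanced equation, 1 mol KMnO4 reacts with 5 mol Fe^2+, so n(Fe^2+) = 0.002892 x 5/1 = 0.01446 mol.
[Fe^2+] = 0.01446 / 0.02274 L = 0.636 M.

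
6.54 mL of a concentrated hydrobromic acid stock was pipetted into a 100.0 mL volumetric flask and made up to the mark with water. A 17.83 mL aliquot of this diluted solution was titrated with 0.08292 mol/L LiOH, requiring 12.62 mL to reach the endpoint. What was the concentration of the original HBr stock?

0.897 M

n(LiOH) = 0.08292 x 0.01262 = 0.001046 mol.
n(HBr) in the aliquot = 0.001046 mol.
[diluted HBr] = 0.001046 / 0.01783 = 0.05869 M.
Dilution factor = 100.0/6.540 = 15.29, so [stock] = 0.05869 x 15.29 = 0.897 M.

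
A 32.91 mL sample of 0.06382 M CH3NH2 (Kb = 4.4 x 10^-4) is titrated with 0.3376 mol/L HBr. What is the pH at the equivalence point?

5.96

n(CH3NH2) = 0.06382 x 0.03291 = 0.002100 mol; V(HBr) at equivalence = 0.002100/0.3376 = 0.006221 L.
At equivalence the base is fully converted to CH3NH3+; total volume = 0.03913 L, so [CH3NH3+] = 0.002100/0.03913 = 0.05367 M.
Ka(CH3NH3+) = Kw/Kb = 1.0e-14 / 4.4 x 10^-4 = 2.27e-11.
[H^+] = sqrt(Ka x [CH3NH3+]) = sqrt(2.27e-11 x 0.05367) = 1.10e-6 M.
pH = -log(1.10e-6) = 5.96.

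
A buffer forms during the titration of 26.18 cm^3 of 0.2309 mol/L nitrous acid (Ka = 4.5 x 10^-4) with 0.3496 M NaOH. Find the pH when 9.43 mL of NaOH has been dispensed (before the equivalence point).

3.43

Initial n(HNO2) = 0.2309 x 0.02618 = 0.006045 mol.
n(NaOH) added = 0.3496 x 0.009430 = 0.003297 mol, converting that many moles of HNO2 to NO2-.
Remaining n(HNO2) = 0.002748 mol; n(NO2-) = 0.003297 mol.
By Henderson-Hasselbalch, pH = pKa + log([A^-]/[HA]) = 3.35 + log(0.003297/0.002748) = 3.35 + (+0.08) = 3.43.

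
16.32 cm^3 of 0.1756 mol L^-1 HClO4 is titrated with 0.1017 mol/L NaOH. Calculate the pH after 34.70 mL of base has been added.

n(acid) = 0.1756 x 0.01632 = 0.002866 mol; n(NaOH) added = 0.1017 x 0.03470 = 0.003529 mol.
Base is in excess by 0.003529 - 0.002866 = 0.0006632 mol in a total volume of 0.05102 L.
[OH^-] = 0.0006632/0.05102 = 0.01300 M, so pOH = 1.89 and pH = 14.00 - 1.89 = 12.11.

12.11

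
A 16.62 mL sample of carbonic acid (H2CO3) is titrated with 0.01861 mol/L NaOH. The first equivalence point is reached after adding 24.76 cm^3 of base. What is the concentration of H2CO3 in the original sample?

0.0277 M

n(NaOH) = 0.01861 x 0.02476 = 0.0004608 mol.
At the first equivalence point, 1 mol OH^- react per mol H2CO3, so n(H2CO3) = 0.0004608 / 1 = 0.0004608 mol.
[H2CO3] = 0.0004608 / 0.01662 L = 0.0277 M.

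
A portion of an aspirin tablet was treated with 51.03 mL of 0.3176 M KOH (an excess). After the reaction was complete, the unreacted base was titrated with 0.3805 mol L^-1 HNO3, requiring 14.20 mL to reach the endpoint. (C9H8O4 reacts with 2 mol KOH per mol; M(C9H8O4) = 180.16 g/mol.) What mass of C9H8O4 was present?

Total n(KOH) added = 0.3176 x 0.05103 = 0.01621 mol.
n(HNO3) used = 0.3805 x 0.01420 = 0.005403 mol, which equals the excess n(KOH).
So n(KOH) consumed by the sample = 0.01621 - 0.005403 = 0.01080 mol.
n(C9H8O4) = 0.01080 / 2 = 0.005402 mol.
mass = 0.005402 mol x 180.16 g/mol = 0.973 g.

0.973 g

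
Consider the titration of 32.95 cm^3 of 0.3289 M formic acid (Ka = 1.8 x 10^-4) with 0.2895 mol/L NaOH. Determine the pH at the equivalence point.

8.47

n(HCOOH) = 0.3289 x 0.03295 = 0.01084 mol; V(NaOH) at equivalence = 0.01084/0.2895 = 0.03743 L.
At equivalence all the acid is converted to HCOO-; total volume = 0.03295 + 0.03743 = 0.07038 L, so [HCOO-] = 0.01084/0.07038 = 0.1540 M.
Kb = Kw/Ka = 1.0e-14 / 1.8 x 10^-4 = 5.56e-11.
[OH^-] = sqrt(Kb x [HCOO-]) = sqrt(5.56e-11 x 0.1540) = 2.92e-6 M.
pOH = 5.53, so pH = 14.00 - 5.53 = 8.47.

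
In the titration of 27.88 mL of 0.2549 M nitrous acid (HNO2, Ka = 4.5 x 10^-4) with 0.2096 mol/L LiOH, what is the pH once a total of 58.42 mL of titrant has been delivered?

12.77

n(acid) = 0.2549 x 0.02788 = 0.007107 mol; n(LiOH) added = 0.2096 x 0.05842 = 0.01224 mol.
Base is in excess by 0.01224 - 0.007107 = 0.005138 mol in a total volume of 0.08630 L.
[OH^-] = 0.005138/0.08630 = 0.05954 M, so pOH = 1.23 and pH = 14.00 - 1.23 = 12.77.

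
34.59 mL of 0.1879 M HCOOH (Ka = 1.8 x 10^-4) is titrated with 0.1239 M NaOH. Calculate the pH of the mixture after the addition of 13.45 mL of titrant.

Initial n(HCOOH) = 0.1879 x 0.03459 = 0.006499 mol.
n(NaOH) added = 0.1239 x 0.01345 = 0.001666 mol, converting that many moles of HCOOH to HCOO-.
Remaining n(HCOOH) = 0.004833 mol; n(HCOO-) = 0.001666 mol.
By Henderson-Hasselbalch, pH = pKa + log([A^-]/[HA]) = 3.74 + log(0.001666/0.004833) = 3.74 + (-0.46) = 3.28.

3.28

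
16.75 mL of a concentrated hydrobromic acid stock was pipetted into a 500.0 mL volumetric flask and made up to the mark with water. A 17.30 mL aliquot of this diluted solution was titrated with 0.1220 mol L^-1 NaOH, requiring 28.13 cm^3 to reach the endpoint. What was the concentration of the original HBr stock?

5.92 M

n(NaOH) = 0.1220 x 0.02813 = 0.003432 mol.
n(HBr) in the aliquot = 0.003432 mol.
[diluted HBr] = 0.003432 / 0.01730 = 0.1984 M.
Dilution factor = 500.0/16.75 = 29.85, so [stock] = 0.1984 x 29.85 = 5.92 M.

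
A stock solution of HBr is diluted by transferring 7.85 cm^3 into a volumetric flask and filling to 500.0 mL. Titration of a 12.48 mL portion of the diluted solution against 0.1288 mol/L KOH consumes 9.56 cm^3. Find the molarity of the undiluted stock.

6.28 M

n(KOH) = 0.1288 x 0.009560 = 0.001231 mol.
n(HBr) in the aliquot = 0.001231 mol.
[diluted HBr] = 0.001231 / 0.01248 = 0.09866 M.
Dilution factor = 500.0/7.850 = 63.69, so [stock] = 0.09866 x 63.69 = 6.28 M.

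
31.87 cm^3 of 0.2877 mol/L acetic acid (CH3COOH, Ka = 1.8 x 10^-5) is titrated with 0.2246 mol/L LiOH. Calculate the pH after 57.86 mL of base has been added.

n(acid) = 0.2877 x 0.03187 = 0.009169 mol; n(LiOH) added = 0.2246 x 0.05786 = 0.01300 mol.
Base is in excess by 0.01300 - 0.009169 = 0.003826 mol in a total volume of 0.08973 L.
[OH^-] = 0.003826/0.08973 = 0.04264 M, so pOH = 1.37 and pH = 14.00 - 1.37 = 12.63.

12.63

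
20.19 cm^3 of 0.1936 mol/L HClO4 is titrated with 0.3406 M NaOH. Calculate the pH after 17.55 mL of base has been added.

12.74

n(acid) = 0.1936 x 0.02019 = 0.003909 mol; n(NaOH) added = 0.3406 x 0.01755 = 0.005978 mol.
Base is in excess by 0.005978 - 0.003909 = 0.002069 mol in a total volume of 0.03774 L.
[OH^-] = 0.002069/0.03774 = 0.05482 M, so pOH = 1.26 and pH = 14.00 - 1.26 = 12.74.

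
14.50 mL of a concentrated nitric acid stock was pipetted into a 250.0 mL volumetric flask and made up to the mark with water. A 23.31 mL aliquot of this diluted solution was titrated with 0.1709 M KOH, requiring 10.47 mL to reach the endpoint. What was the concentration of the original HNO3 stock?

1.32 M

n(KOH) = 0.1709 x 0.01047 = 0.001789 mol.
n(HNO3) in the aliquot = 0.001789 mol.
[diluted HNO3] = 0.001789 / 0.02331 = 0.07676 M.
Dilution factor = 250.0/14.50 = 17.24, so [stock] = 0.07676 x 17.24 = 1.32 M.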